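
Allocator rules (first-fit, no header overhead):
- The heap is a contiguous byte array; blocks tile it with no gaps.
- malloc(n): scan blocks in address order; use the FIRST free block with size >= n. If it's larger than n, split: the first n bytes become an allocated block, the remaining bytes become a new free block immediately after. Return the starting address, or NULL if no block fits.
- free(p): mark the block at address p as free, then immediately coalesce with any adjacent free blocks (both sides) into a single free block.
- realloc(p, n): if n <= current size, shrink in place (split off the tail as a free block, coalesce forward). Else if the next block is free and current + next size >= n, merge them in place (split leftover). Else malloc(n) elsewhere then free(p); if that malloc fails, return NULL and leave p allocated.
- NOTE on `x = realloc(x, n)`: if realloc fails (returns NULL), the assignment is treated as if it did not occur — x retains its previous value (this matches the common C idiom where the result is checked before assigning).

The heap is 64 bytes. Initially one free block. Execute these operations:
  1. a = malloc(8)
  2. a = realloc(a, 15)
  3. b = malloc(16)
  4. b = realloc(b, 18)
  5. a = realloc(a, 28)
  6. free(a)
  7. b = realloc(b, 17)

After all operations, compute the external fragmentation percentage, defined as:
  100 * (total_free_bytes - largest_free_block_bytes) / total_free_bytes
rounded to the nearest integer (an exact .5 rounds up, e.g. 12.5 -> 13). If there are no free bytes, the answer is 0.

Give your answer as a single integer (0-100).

Answer: 32

Derivation:
Op 1: a = malloc(8) -> a = 0; heap: [0-7 ALLOC][8-63 FREE]
Op 2: a = realloc(a, 15) -> a = 0; heap: [0-14 ALLOC][15-63 FREE]
Op 3: b = malloc(16) -> b = 15; heap: [0-14 ALLOC][15-30 ALLOC][31-63 FREE]
Op 4: b = realloc(b, 18) -> b = 15; heap: [0-14 ALLOC][15-32 ALLOC][33-63 FREE]
Op 5: a = realloc(a, 28) -> a = 33; heap: [0-14 FREE][15-32 ALLOC][33-60 ALLOC][61-63 FREE]
Op 6: free(a) -> (freed a); heap: [0-14 FREE][15-32 ALLOC][33-63 FREE]
Op 7: b = realloc(b, 17) -> b = 15; heap: [0-14 FREE][15-31 ALLOC][32-63 FREE]
Free blocks: [15 32] total_free=47 largest=32 -> 100*(47-32)/47 = 1500/47 ≈ 31.915 -> rounds to 32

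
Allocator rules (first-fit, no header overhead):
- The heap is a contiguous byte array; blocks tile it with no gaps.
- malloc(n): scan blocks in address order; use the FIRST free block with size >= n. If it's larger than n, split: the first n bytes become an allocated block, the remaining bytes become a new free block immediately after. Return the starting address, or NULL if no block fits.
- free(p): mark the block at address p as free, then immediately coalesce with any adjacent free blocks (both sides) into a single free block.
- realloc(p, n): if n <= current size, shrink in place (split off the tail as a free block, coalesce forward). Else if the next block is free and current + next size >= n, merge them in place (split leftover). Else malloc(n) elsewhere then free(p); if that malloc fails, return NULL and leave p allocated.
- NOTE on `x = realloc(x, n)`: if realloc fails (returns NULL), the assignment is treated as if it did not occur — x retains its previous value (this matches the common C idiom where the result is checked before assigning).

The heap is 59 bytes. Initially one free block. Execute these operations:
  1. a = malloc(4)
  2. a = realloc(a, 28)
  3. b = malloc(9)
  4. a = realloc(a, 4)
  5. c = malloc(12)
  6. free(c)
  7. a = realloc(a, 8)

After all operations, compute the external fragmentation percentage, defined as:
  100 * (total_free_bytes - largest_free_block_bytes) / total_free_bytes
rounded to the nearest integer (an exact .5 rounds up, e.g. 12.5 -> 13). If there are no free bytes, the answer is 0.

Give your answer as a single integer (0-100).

Answer: 48

Derivation:
Op 1: a = malloc(4) -> a = 0; heap: [0-3 ALLOC][4-58 FREE]
Op 2: a = realloc(a, 28) -> a = 0; heap: [0-27 ALLOC][28-58 FREE]
Op 3: b = malloc(9) -> b = 28; heap: [0-27 ALLOC][28-36 ALLOC][37-58 FREE]
Op 4: a = realloc(a, 4) -> a = 0; heap: [0-3 ALLOC][4-27 FREE][28-36 ALLOC][37-58 FREE]
Op 5: c = malloc(12) -> c = 4; heap: [0-3 ALLOC][4-15 ALLOC][16-27 FREE][28-36 ALLOC][37-58 FREE]
Op 6: free(c) -> (freed c); heap: [0-3 ALLOC][4-27 FREE][28-36 ALLOC][37-58 FREE]
Op 7: a = realloc(a, 8) -> a = 0; heap: [0-7 ALLOC][8-27 FREE][28-36 ALLOC][37-58 FREE]
Free blocks: [20 22] total_free=42 largest=22 -> 100*(42-22)/42 = 2000/42 ≈ 47.619 -> rounds to 48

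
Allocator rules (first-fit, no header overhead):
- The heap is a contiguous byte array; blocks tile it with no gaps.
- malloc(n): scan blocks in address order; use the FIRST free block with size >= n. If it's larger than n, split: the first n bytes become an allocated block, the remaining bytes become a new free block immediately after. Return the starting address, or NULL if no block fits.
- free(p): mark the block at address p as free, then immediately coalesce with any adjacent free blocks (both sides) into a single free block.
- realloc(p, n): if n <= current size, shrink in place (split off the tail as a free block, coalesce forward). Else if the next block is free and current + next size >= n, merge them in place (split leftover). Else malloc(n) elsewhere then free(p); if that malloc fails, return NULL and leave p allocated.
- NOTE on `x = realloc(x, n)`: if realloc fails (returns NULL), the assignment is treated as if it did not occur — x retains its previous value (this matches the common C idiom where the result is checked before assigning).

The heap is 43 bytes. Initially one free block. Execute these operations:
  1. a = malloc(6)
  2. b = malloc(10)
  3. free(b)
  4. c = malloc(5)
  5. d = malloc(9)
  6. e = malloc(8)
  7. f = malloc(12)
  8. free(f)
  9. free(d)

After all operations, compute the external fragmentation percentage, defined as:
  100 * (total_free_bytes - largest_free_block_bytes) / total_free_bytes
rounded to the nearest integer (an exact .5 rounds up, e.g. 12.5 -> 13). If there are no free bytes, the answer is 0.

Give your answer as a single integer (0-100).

Answer: 38

Derivation:
Op 1: a = malloc(6) -> a = 0; heap: [0-5 ALLOC][6-42 FREE]
Op 2: b = malloc(10) -> b = 6; heap: [0-5 ALLOC][6-15 ALLOC][16-42 FREE]
Op 3: free(b) -> (freed b); heap: [0-5 ALLOC][6-42 FREE]
Op 4: c = malloc(5) -> c = 6; heap: [0-5 ALLOC][6-10 ALLOC][11-42 FREE]
Op 5: d = malloc(9) -> d = 11; heap: [0-5 ALLOC][6-10 ALLOC][11-19 ALLOC][20-42 FREE]
Op 6: e = malloc(8) -> e = 20; heap: [0-5 ALLOC][6-10 ALLOC][11-19 ALLOC][20-27 ALLOC][28-42 FREE]
Op 7: f = malloc(12) -> f = 28; heap: [0-5 ALLOC][6-10 ALLOC][11-19 ALLOC][20-27 ALLOC][28-39 ALLOC][40-42 FREE]
Op 8: free(f) -> (freed f); heap: [0-5 ALLOC][6-10 ALLOC][11-19 ALLOC][20-27 ALLOC][28-42 FREE]
Op 9: free(d) -> (freed d); heap: [0-5 ALLOC][6-10 ALLOC][11-19 FREE][20-27 ALLOC][28-42 FREE]
Free blocks: [9 15] total_free=24 largest=15 -> 100*(24-15)/24 = 900/24 = 37.5 -> rounds to 38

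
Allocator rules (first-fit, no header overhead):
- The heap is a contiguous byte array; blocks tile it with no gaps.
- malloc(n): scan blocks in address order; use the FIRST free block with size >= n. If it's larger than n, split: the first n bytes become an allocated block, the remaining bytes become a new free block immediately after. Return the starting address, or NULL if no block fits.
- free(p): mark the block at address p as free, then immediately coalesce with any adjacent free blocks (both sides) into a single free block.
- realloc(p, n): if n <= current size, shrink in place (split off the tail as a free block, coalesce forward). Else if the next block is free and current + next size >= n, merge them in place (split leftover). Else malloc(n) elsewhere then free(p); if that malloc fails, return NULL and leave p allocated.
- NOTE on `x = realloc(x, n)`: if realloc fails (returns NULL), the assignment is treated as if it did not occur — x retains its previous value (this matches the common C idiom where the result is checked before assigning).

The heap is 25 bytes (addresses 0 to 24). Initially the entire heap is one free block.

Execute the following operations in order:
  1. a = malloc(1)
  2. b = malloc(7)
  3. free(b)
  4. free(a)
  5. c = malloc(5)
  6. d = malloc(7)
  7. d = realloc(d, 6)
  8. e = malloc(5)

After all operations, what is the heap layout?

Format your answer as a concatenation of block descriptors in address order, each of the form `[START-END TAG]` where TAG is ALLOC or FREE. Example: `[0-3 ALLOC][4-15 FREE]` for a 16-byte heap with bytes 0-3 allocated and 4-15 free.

Op 1: a = malloc(1) -> a = 0; heap: [0-0 ALLOC][1-24 FREE]
Op 2: b = malloc(7) -> b = 1; heap: [0-0 ALLOC][1-7 ALLOC][8-24 FREE]
Op 3: free(b) -> (freed b); heap: [0-0 ALLOC][1-24 FREE]
Op 4: free(a) -> (freed a); heap: [0-24 FREE]
Op 5: c = malloc(5) -> c = 0; heap: [0-4 ALLOC][5-24 FREE]
Op 6: d = malloc(7) -> d = 5; heap: [0-4 ALLOC][5-11 ALLOC][12-24 FREE]
Op 7: d = realloc(d, 6) -> d = 5; heap: [0-4 ALLOC][5-10 ALLOC][11-24 FREE]
Op 8: e = malloc(5) -> e = 11; heap: [0-4 ALLOC][5-10 ALLOC][11-15 ALLOC][16-24 FREE]

Answer: [0-4 ALLOC][5-10 ALLOC][11-15 ALLOC][16-24 FREE]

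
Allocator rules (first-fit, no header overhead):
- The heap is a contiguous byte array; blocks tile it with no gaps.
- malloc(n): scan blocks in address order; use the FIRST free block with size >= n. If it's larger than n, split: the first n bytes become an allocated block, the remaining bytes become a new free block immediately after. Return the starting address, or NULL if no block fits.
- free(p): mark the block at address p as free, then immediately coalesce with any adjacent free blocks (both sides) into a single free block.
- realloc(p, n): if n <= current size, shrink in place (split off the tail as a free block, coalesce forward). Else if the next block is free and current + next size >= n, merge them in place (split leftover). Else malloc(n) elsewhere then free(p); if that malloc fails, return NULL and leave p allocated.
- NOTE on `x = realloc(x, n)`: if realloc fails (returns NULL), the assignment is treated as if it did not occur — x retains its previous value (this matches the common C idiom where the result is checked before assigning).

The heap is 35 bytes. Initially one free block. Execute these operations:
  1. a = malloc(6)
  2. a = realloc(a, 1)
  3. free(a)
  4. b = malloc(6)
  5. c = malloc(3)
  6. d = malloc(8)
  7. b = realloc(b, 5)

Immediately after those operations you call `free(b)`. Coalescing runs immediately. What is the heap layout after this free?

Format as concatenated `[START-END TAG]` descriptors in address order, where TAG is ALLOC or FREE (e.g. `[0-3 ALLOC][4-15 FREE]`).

Answer: [0-5 FREE][6-8 ALLOC][9-16 ALLOC][17-34 FREE]

Derivation:
Op 1: a = malloc(6) -> a = 0; heap: [0-5 ALLOC][6-34 FREE]
Op 2: a = realloc(a, 1) -> a = 0; heap: [0-0 ALLOC][1-34 FREE]
Op 3: free(a) -> (freed a); heap: [0-34 FREE]
Op 4: b = malloc(6) -> b = 0; heap: [0-5 ALLOC][6-34 FREE]
Op 5: c = malloc(3) -> c = 6; heap: [0-5 ALLOC][6-8 ALLOC][9-34 FREE]
Op 6: d = malloc(8) -> d = 9; heap: [0-5 ALLOC][6-8 ALLOC][9-16 ALLOC][17-34 FREE]
Op 7: b = realloc(b, 5) -> b = 0; heap: [0-4 ALLOC][5-5 FREE][6-8 ALLOC][9-16 ALLOC][17-34 FREE]
free(b): b = 0 -> block [0-4 ALLOC]; mark free, coalesce with adjacent free neighbors -> [0-5 FREE][6-8 ALLOC][9-16 ALLOC][17-34 FREE]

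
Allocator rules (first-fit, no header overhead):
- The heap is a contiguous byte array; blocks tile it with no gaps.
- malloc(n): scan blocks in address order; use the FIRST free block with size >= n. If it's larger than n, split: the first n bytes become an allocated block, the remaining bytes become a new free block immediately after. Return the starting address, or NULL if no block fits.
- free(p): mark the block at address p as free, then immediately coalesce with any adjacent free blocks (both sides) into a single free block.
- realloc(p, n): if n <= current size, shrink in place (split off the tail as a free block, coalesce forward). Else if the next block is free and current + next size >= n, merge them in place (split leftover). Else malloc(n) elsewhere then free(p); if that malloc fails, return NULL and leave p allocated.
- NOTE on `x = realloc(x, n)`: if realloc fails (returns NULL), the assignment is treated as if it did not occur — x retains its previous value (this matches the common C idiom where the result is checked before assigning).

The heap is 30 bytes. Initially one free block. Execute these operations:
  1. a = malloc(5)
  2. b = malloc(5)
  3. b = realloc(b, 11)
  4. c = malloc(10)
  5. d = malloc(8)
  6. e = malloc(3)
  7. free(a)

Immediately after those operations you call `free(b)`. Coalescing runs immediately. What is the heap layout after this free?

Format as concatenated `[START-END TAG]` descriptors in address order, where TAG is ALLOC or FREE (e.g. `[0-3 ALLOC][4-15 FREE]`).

Answer: [0-15 FREE][16-25 ALLOC][26-28 ALLOC][29-29 FREE]

Derivation:
Op 1: a = malloc(5) -> a = 0; heap: [0-4 ALLOC][5-29 FREE]
Op 2: b = malloc(5) -> b = 5; heap: [0-4 ALLOC][5-9 ALLOC][10-29 FREE]
Op 3: b = realloc(b, 11) -> b = 5; heap: [0-4 ALLOC][5-15 ALLOC][16-29 FREE]
Op 4: c = malloc(10) -> c = 16; heap: [0-4 ALLOC][5-15 ALLOC][16-25 ALLOC][26-29 FREE]
Op 5: d = malloc(8) -> d = NULL; heap: [0-4 ALLOC][5-15 ALLOC][16-25 ALLOC][26-29 FREE]
Op 6: e = malloc(3) -> e = 26; heap: [0-4 ALLOC][5-15 ALLOC][16-25 ALLOC][26-28 ALLOC][29-29 FREE]
Op 7: free(a) -> (freed a); heap: [0-4 FREE][5-15 ALLOC][16-25 ALLOC][26-28 ALLOC][29-29 FREE]
free(b): b = 5 -> block [5-15 ALLOC]; mark free, coalesce with adjacent free neighbors -> [0-15 FREE][16-25 ALLOC][26-28 ALLOC][29-29 FREE]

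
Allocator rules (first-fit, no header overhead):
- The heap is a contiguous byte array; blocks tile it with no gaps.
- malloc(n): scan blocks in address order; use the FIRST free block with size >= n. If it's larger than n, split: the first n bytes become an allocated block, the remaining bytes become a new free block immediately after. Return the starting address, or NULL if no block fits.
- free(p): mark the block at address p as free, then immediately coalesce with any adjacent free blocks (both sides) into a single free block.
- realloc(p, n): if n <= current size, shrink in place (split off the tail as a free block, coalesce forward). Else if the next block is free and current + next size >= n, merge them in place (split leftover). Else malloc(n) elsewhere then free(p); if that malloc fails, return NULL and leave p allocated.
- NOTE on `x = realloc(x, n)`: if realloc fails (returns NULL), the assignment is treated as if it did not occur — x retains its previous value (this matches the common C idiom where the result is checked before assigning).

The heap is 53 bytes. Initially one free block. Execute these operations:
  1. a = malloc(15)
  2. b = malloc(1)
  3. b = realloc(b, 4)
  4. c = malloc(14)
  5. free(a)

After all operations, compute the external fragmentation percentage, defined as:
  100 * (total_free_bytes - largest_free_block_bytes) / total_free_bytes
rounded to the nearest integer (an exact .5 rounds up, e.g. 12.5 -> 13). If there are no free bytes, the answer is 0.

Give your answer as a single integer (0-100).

Op 1: a = malloc(15) -> a = 0; heap: [0-14 ALLOC][15-52 FREE]
Op 2: b = malloc(1) -> b = 15; heap: [0-14 ALLOC][15-15 ALLOC][16-52 FREE]
Op 3: b = realloc(b, 4) -> b = 15; heap: [0-14 ALLOC][15-18 ALLOC][19-52 FREE]
Op 4: c = malloc(14) -> c = 19; heap: [0-14 ALLOC][15-18 ALLOC][19-32 ALLOC][33-52 FREE]
Op 5: free(a) -> (freed a); heap: [0-14 FREE][15-18 ALLOC][19-32 ALLOC][33-52 FREE]
Free blocks: [15 20] total_free=35 largest=20 -> 100*(35-20)/35 = 1500/35 ≈ 42.857 -> rounds to 43

Answer: 43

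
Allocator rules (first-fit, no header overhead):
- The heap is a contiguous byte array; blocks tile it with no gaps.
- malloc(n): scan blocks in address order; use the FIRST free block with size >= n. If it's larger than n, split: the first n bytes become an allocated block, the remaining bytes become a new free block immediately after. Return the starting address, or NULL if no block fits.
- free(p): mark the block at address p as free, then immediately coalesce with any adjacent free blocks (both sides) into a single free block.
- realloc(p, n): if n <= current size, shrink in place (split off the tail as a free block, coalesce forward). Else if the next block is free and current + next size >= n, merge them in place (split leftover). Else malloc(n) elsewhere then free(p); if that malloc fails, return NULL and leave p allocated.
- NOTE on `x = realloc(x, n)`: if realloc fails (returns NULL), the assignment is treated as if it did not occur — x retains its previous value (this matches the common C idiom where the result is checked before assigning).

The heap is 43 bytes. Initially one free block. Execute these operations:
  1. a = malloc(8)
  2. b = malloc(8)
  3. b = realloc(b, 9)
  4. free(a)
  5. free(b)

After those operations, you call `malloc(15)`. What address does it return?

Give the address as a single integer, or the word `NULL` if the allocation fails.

Answer: 0

Derivation:
Op 1: a = malloc(8) -> a = 0; heap: [0-7 ALLOC][8-42 FREE]
Op 2: b = malloc(8) -> b = 8; heap: [0-7 ALLOC][8-15 ALLOC][16-42 FREE]
Op 3: b = realloc(b, 9) -> b = 8; heap: [0-7 ALLOC][8-16 ALLOC][17-42 FREE]
Op 4: free(a) -> (freed a); heap: [0-7 FREE][8-16 ALLOC][17-42 FREE]
Op 5: free(b) -> (freed b); heap: [0-42 FREE]
malloc(15): first-fit scan over [0-42 FREE] -> 0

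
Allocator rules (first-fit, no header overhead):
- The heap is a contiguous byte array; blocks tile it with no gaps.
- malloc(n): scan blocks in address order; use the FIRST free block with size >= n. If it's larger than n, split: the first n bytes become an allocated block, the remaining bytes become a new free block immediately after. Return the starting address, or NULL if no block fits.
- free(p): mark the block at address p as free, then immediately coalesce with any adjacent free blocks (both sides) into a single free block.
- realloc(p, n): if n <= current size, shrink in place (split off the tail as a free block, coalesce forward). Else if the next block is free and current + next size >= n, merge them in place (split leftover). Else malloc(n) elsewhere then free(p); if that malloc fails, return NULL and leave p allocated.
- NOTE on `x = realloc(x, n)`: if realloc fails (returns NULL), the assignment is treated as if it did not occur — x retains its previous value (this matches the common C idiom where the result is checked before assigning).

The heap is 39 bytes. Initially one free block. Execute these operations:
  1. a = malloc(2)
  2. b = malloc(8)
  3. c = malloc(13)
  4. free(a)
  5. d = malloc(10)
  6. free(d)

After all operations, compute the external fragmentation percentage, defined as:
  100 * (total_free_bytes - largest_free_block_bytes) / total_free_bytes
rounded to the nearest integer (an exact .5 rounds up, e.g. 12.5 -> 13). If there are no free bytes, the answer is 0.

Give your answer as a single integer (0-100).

Op 1: a = malloc(2) -> a = 0; heap: [0-1 ALLOC][2-38 FREE]
Op 2: b = malloc(8) -> b = 2; heap: [0-1 ALLOC][2-9 ALLOC][10-38 FREE]
Op 3: c = malloc(13) -> c = 10; heap: [0-1 ALLOC][2-9 ALLOC][10-22 ALLOC][23-38 FREE]
Op 4: free(a) -> (freed a); heap: [0-1 FREE][2-9 ALLOC][10-22 ALLOC][23-38 FREE]
Op 5: d = malloc(10) -> d = 23; heap: [0-1 FREE][2-9 ALLOC][10-22 ALLOC][23-32 ALLOC][33-38 FREE]
Op 6: free(d) -> (freed d); heap: [0-1 FREE][2-9 ALLOC][10-22 ALLOC][23-38 FREE]
Free blocks: [2 16] total_free=18 largest=16 -> 100*(18-16)/18 = 200/18 ≈ 11.111 -> rounds to 11

Answer: 11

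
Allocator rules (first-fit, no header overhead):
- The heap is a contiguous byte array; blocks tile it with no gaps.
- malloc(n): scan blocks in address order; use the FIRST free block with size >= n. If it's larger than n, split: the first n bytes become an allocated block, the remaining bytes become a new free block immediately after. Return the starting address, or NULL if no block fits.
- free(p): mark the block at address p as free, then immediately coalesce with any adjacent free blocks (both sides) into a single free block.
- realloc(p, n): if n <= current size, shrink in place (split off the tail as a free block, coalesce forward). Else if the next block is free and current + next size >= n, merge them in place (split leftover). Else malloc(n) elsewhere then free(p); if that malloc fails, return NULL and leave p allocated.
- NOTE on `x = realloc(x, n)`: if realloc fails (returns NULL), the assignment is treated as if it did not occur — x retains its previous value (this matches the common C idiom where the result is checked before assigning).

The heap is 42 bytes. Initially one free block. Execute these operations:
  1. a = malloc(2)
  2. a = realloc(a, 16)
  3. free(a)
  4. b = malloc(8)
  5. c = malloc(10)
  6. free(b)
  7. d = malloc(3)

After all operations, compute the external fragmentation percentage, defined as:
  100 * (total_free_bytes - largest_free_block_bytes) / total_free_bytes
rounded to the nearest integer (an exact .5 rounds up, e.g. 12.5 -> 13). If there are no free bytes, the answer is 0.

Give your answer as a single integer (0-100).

Op 1: a = malloc(2) -> a = 0; heap: [0-1 ALLOC][2-41 FREE]
Op 2: a = realloc(a, 16) -> a = 0; heap: [0-15 ALLOC][16-41 FREE]
Op 3: free(a) -> (freed a); heap: [0-41 FREE]
Op 4: b = malloc(8) -> b = 0; heap: [0-7 ALLOC][8-41 FREE]
Op 5: c = malloc(10) -> c = 8; heap: [0-7 ALLOC][8-17 ALLOC][18-41 FREE]
Op 6: free(b) -> (freed b); heap: [0-7 FREE][8-17 ALLOC][18-41 FREE]
Op 7: d = malloc(3) -> d = 0; heap: [0-2 ALLOC][3-7 FREE][8-17 ALLOC][18-41 FREE]
Free blocks: [5 24] total_free=29 largest=24 -> 100*(29-24)/29 = 500/29 ≈ 17.241 -> rounds to 17

Answer: 17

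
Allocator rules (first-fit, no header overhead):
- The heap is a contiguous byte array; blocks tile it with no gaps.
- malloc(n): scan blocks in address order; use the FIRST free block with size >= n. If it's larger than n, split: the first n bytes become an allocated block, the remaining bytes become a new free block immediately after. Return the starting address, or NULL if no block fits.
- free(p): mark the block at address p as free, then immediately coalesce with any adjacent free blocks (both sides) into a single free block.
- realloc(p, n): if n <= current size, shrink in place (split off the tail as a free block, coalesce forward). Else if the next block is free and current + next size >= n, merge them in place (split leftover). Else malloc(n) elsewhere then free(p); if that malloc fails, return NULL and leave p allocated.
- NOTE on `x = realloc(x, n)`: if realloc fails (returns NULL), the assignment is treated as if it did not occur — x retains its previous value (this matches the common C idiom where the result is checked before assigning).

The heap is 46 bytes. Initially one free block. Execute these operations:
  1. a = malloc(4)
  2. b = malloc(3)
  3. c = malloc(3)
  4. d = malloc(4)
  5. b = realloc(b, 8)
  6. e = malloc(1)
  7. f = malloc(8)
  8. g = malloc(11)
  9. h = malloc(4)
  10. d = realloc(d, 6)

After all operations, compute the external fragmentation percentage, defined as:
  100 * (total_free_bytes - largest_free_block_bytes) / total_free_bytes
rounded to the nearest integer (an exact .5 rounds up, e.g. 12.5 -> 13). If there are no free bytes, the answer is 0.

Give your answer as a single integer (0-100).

Answer: 33

Derivation:
Op 1: a = malloc(4) -> a = 0; heap: [0-3 ALLOC][4-45 FREE]
Op 2: b = malloc(3) -> b = 4; heap: [0-3 ALLOC][4-6 ALLOC][7-45 FREE]
Op 3: c = malloc(3) -> c = 7; heap: [0-3 ALLOC][4-6 ALLOC][7-9 ALLOC][10-45 FREE]
Op 4: d = malloc(4) -> d = 10; heap: [0-3 ALLOC][4-6 ALLOC][7-9 ALLOC][10-13 ALLOC][14-45 FREE]
Op 5: b = realloc(b, 8) -> b = 14; heap: [0-3 ALLOC][4-6 FREE][7-9 ALLOC][10-13 ALLOC][14-21 ALLOC][22-45 FREE]
Op 6: e = malloc(1) -> e = 4; heap: [0-3 ALLOC][4-4 ALLOC][5-6 FREE][7-9 ALLOC][10-13 ALLOC][14-21 ALLOC][22-45 FREE]
Op 7: f = malloc(8) -> f = 22; heap: [0-3 ALLOC][4-4 ALLOC][5-6 FREE][7-9 ALLOC][10-13 ALLOC][14-21 ALLOC][22-29 ALLOC][30-45 FREE]
Op 8: g = malloc(11) -> g = 30; heap: [0-3 ALLOC][4-4 ALLOC][5-6 FREE][7-9 ALLOC][10-13 ALLOC][14-21 ALLOC][22-29 ALLOC][30-40 ALLOC][41-45 FREE]
Op 9: h = malloc(4) -> h = 41; heap: [0-3 ALLOC][4-4 ALLOC][5-6 FREE][7-9 ALLOC][10-13 ALLOC][14-21 ALLOC][22-29 ALLOC][30-40 ALLOC][41-44 ALLOC][45-45 FREE]
Op 10: d = realloc(d, 6) -> NULL (d unchanged); heap: [0-3 ALLOC][4-4 ALLOC][5-6 FREE][7-9 ALLOC][10-13 ALLOC][14-21 ALLOC][22-29 ALLOC][30-40 ALLOC][41-44 ALLOC][45-45 FREE]
Free blocks: [2 1] total_free=3 largest=2 -> 100*(3-2)/3 = 100/3 ≈ 33.333 -> rounds to 33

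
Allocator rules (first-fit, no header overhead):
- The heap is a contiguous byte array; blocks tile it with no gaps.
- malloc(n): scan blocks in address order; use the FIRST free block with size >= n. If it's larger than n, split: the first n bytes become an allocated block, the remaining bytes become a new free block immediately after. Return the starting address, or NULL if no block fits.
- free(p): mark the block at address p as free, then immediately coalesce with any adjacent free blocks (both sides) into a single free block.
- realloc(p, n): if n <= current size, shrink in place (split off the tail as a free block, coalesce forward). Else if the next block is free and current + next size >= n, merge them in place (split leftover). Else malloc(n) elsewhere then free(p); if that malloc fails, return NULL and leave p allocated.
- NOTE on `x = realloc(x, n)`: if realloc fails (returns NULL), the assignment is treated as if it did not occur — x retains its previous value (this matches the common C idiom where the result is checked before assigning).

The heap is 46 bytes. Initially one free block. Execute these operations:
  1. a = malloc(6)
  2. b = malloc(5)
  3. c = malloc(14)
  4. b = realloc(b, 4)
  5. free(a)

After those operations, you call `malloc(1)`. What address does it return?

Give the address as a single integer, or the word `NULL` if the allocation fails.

Answer: 0

Derivation:
Op 1: a = malloc(6) -> a = 0; heap: [0-5 ALLOC][6-45 FREE]
Op 2: b = malloc(5) -> b = 6; heap: [0-5 ALLOC][6-10 ALLOC][11-45 FREE]
Op 3: c = malloc(14) -> c = 11; heap: [0-5 ALLOC][6-10 ALLOC][11-24 ALLOC][25-45 FREE]
Op 4: b = realloc(b, 4) -> b = 6; heap: [0-5 ALLOC][6-9 ALLOC][10-10 FREE][11-24 ALLOC][25-45 FREE]
Op 5: free(a) -> (freed a); heap: [0-5 FREE][6-9 ALLOC][10-10 FREE][11-24 ALLOC][25-45 FREE]
malloc(1): first-fit scan over [0-5 FREE][6-9 ALLOC][10-10 FREE][11-24 ALLOC][25-45 FREE] -> 0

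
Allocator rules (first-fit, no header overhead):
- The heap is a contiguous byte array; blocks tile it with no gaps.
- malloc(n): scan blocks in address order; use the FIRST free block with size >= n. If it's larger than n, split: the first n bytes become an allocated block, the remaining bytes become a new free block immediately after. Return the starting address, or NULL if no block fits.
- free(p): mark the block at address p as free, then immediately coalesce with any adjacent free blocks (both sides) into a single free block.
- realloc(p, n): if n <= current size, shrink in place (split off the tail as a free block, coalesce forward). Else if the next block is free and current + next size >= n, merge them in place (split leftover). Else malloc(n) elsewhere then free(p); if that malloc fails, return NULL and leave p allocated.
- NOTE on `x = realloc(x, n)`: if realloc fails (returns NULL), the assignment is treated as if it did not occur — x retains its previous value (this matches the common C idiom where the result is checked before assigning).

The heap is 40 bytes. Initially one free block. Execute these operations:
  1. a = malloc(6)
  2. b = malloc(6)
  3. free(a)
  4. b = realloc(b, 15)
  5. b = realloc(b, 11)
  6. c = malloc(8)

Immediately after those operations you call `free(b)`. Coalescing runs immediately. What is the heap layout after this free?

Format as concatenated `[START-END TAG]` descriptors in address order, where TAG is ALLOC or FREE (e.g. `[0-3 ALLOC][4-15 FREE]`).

Answer: [0-16 FREE][17-24 ALLOC][25-39 FREE]

Derivation:
Op 1: a = malloc(6) -> a = 0; heap: [0-5 ALLOC][6-39 FREE]
Op 2: b = malloc(6) -> b = 6; heap: [0-5 ALLOC][6-11 ALLOC][12-39 FREE]
Op 3: free(a) -> (freed a); heap: [0-5 FREE][6-11 ALLOC][12-39 FREE]
Op 4: b = realloc(b, 15) -> b = 6; heap: [0-5 FREE][6-20 ALLOC][21-39 FREE]
Op 5: b = realloc(b, 11) -> b = 6; heap: [0-5 FREE][6-16 ALLOC][17-39 FREE]
Op 6: c = malloc(8) -> c = 17; heap: [0-5 FREE][6-16 ALLOC][17-24 ALLOC][25-39 FREE]
free(b): b = 6 -> block [6-16 ALLOC]; mark free, coalesce with adjacent free neighbors -> [0-16 FREE][17-24 ALLOC][25-39 FREE]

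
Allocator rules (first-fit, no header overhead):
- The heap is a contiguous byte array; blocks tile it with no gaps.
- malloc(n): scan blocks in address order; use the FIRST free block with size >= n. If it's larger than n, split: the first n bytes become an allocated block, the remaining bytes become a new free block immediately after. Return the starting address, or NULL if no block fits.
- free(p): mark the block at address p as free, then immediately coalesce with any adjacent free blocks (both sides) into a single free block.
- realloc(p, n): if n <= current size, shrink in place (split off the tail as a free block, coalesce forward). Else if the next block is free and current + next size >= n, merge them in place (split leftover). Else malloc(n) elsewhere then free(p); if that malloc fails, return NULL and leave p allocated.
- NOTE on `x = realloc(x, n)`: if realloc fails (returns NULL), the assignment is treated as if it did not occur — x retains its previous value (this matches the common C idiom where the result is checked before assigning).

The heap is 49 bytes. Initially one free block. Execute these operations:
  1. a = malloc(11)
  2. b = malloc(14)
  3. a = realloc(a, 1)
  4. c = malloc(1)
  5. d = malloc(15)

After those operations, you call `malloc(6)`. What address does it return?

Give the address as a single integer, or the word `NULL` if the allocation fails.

Op 1: a = malloc(11) -> a = 0; heap: [0-10 ALLOC][11-48 FREE]
Op 2: b = malloc(14) -> b = 11; heap: [0-10 ALLOC][11-24 ALLOC][25-48 FREE]
Op 3: a = realloc(a, 1) -> a = 0; heap: [0-0 ALLOC][1-10 FREE][11-24 ALLOC][25-48 FREE]
Op 4: c = malloc(1) -> c = 1; heap: [0-0 ALLOC][1-1 ALLOC][2-10 FREE][11-24 ALLOC][25-48 FREE]
Op 5: d = malloc(15) -> d = 25; heap: [0-0 ALLOC][1-1 ALLOC][2-10 FREE][11-24 ALLOC][25-39 ALLOC][40-48 FREE]
malloc(6): first-fit scan over [0-0 ALLOC][1-1 ALLOC][2-10 FREE][11-24 ALLOC][25-39 ALLOC][40-48 FREE] -> 2

Answer: 2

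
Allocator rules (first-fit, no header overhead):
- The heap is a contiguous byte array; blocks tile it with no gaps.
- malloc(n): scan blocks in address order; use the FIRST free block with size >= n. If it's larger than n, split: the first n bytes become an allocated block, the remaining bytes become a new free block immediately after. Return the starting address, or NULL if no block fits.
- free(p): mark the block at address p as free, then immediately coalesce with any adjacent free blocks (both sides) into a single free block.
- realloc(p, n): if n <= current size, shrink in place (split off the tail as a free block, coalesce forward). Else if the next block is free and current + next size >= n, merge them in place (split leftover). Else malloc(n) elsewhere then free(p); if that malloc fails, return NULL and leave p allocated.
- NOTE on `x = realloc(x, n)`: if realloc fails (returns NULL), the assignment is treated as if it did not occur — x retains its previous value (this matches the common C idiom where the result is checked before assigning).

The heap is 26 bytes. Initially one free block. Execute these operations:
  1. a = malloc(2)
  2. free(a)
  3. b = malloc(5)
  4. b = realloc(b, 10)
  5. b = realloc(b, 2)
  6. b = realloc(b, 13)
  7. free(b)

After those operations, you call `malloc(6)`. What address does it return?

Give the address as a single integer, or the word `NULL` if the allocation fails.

Op 1: a = malloc(2) -> a = 0; heap: [0-1 ALLOC][2-25 FREE]
Op 2: free(a) -> (freed a); heap: [0-25 FREE]
Op 3: b = malloc(5) -> b = 0; heap: [0-4 ALLOC][5-25 FREE]
Op 4: b = realloc(b, 10) -> b = 0; heap: [0-9 ALLOC][10-25 FREE]
Op 5: b = realloc(b, 2) -> b = 0; heap: [0-1 ALLOC][2-25 FREE]
Op 6: b = realloc(b, 13) -> b = 0; heap: [0-12 ALLOC][13-25 FREE]
Op 7: free(b) -> (freed b); heap: [0-25 FREE]
malloc(6): first-fit scan over [0-25 FREE] -> 0

Answer: 0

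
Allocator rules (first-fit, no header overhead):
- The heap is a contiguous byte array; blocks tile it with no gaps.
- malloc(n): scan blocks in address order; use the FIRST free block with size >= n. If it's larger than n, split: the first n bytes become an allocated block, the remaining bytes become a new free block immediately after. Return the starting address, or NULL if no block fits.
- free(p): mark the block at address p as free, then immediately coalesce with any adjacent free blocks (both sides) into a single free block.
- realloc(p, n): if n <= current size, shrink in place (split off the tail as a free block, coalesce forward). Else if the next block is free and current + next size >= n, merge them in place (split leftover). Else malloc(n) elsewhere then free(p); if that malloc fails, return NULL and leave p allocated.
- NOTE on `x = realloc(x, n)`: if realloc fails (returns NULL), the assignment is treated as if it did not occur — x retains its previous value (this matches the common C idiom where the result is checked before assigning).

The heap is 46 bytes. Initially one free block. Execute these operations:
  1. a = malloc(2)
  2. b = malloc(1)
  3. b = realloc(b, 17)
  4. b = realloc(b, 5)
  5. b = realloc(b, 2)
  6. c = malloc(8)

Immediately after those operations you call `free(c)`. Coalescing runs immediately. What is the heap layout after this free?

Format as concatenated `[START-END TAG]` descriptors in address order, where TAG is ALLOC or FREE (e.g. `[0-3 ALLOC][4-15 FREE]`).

Op 1: a = malloc(2) -> a = 0; heap: [0-1 ALLOC][2-45 FREE]
Op 2: b = malloc(1) -> b = 2; heap: [0-1 ALLOC][2-2 ALLOC][3-45 FREE]
Op 3: b = realloc(b, 17) -> b = 2; heap: [0-1 ALLOC][2-18 ALLOC][19-45 FREE]
Op 4: b = realloc(b, 5) -> b = 2; heap: [0-1 ALLOC][2-6 ALLOC][7-45 FREE]
Op 5: b = realloc(b, 2) -> b = 2; heap: [0-1 ALLOC][2-3 ALLOC][4-45 FREE]
Op 6: c = malloc(8) -> c = 4; heap: [0-1 ALLOC][2-3 ALLOC][4-11 ALLOC][12-45 FREE]
free(c): c = 4 -> block [4-11 ALLOC]; mark free, coalesce with adjacent free neighbors -> [0-1 ALLOC][2-3 ALLOC][4-45 FREE]

Answer: [0-1 ALLOC][2-3 ALLOC][4-45 FREE]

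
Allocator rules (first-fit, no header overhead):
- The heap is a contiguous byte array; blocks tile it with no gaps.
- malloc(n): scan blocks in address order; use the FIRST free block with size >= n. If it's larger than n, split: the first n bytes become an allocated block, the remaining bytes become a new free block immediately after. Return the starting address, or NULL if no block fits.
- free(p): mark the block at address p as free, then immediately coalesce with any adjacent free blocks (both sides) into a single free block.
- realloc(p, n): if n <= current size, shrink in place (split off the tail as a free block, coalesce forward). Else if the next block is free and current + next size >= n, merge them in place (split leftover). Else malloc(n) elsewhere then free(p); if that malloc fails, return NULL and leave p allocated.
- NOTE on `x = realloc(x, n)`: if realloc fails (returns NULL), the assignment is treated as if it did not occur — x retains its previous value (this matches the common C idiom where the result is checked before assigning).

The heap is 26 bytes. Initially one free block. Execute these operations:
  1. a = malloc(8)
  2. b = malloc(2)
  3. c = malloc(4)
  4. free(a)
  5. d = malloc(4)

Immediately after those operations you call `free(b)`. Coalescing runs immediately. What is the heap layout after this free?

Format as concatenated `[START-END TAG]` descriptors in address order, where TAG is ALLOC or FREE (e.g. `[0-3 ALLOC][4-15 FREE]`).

Answer: [0-3 ALLOC][4-9 FREE][10-13 ALLOC][14-25 FREE]

Derivation:
Op 1: a = malloc(8) -> a = 0; heap: [0-7 ALLOC][8-25 FREE]
Op 2: b = malloc(2) -> b = 8; heap: [0-7 ALLOC][8-9 ALLOC][10-25 FREE]
Op 3: c = malloc(4) -> c = 10; heap: [0-7 ALLOC][8-9 ALLOC][10-13 ALLOC][14-25 FREE]
Op 4: free(a) -> (freed a); heap: [0-7 FREE][8-9 ALLOC][10-13 ALLOC][14-25 FREE]
Op 5: d = malloc(4) -> d = 0; heap: [0-3 ALLOC][4-7 FREE][8-9 ALLOC][10-13 ALLOC][14-25 FREE]
free(b): b = 8 -> block [8-9 ALLOC]; mark free, coalesce with adjacent free neighbors -> [0-3 ALLOC][4-9 FREE][10-13 ALLOC][14-25 FREE]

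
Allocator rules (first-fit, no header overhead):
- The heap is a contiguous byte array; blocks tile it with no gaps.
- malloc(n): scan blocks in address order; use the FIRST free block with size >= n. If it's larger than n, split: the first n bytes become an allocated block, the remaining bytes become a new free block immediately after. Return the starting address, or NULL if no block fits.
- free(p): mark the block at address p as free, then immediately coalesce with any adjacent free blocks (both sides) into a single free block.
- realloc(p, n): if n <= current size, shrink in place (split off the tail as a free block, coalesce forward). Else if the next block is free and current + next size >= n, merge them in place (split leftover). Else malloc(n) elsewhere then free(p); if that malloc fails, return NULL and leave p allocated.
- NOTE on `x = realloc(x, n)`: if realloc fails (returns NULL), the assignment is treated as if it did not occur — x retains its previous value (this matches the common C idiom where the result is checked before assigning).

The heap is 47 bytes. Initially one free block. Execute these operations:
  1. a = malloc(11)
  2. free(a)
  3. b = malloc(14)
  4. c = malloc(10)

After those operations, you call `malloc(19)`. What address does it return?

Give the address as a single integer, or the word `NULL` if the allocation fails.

Op 1: a = malloc(11) -> a = 0; heap: [0-10 ALLOC][11-46 FREE]
Op 2: free(a) -> (freed a); heap: [0-46 FREE]
Op 3: b = malloc(14) -> b = 0; heap: [0-13 ALLOC][14-46 FREE]
Op 4: c = malloc(10) -> c = 14; heap: [0-13 ALLOC][14-23 ALLOC][24-46 FREE]
malloc(19): first-fit scan over [0-13 ALLOC][14-23 ALLOC][24-46 FREE] -> 24

Answer: 24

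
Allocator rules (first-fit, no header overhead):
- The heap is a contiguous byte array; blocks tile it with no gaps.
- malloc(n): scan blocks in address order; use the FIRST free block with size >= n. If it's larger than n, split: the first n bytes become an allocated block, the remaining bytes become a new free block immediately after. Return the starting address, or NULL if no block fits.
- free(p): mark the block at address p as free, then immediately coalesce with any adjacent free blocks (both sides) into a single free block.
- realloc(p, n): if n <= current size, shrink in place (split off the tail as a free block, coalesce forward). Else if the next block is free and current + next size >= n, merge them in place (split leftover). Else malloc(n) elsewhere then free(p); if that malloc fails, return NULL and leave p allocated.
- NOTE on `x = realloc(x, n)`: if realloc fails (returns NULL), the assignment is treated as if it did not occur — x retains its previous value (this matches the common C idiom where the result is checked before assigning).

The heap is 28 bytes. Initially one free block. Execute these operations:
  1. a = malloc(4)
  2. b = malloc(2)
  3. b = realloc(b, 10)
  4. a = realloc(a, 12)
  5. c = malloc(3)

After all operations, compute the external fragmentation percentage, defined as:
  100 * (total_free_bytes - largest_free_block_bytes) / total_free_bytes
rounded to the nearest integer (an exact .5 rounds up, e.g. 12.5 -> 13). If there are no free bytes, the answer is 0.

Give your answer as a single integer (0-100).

Op 1: a = malloc(4) -> a = 0; heap: [0-3 ALLOC][4-27 FREE]
Op 2: b = malloc(2) -> b = 4; heap: [0-3 ALLOC][4-5 ALLOC][6-27 FREE]
Op 3: b = realloc(b, 10) -> b = 4; heap: [0-3 ALLOC][4-13 ALLOC][14-27 FREE]
Op 4: a = realloc(a, 12) -> a = 14; heap: [0-3 FREE][4-13 ALLOC][14-25 ALLOC][26-27 FREE]
Op 5: c = malloc(3) -> c = 0; heap: [0-2 ALLOC][3-3 FREE][4-13 ALLOC][14-25 ALLOC][26-27 FREE]
Free blocks: [1 2] total_free=3 largest=2 -> 100*(3-2)/3 = 100/3 ≈ 33.333 -> rounds to 33

Answer: 33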